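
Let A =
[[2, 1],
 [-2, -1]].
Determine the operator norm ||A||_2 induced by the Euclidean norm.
||A||_2 = sqrt(10) ≈ 3.1623 (= sqrt(largest eigenvalue of A^T A))

||A||_2 = sigma_max(A) = sqrt(lambda_max(A^T A)). Form the symmetric matrix M = A^T A =
[[8, 4],
 [4, 2]].
Its characteristic polynomial (trace, determinant of M give the coefficients) is
  p(λ) = det(λ I - M) = λ^2 - 10λ.
For λ^2 - 10λ the discriminant is 100. It is a perfect square (10^2), so the roots are rational: λ = (10 ± 10)/2 = 10, 0.
So the eigenvalues of A^T A are ≈ 0, 10 (all ≥ 0, as they must be for A^T A). The largest is λ_max = 10, hence ||A||_2 = sqrt(λ_max) = sqrt(10) ≈ 3.1623.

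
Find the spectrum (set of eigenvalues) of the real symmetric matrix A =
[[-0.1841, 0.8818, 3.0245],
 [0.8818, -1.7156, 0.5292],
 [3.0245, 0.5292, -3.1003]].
sigma(A) ≈ {-5, -2, 2}

A is real symmetric, so its spectrum consists of real eigenvalues. Expanding the characteristic polynomial of the displayed matrix gives
  det(λ I - A) = p(λ) = λ^3 + (5)λ^2 + (-4)λ + (-20).
Solving p(λ) = 0 yields eigenvalues ≈ -5, -2, 2. (A is shown rounded to 4 decimals, so these recover the underlying integer eigenvalues to within that precision.)
Verification: the trace of A = -5 equals the sum of eigenvalues -5, and det(A) ≈ 19.9994 matches the eigenvalue product 20.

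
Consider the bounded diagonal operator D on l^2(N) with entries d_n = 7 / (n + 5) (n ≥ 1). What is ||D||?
||D|| = 7/6 (attained at n = 1)

For D diagonal, ||D|| = sup_n |d_n| = sup_n 7/(n + 5). This is positive and strictly decreasing in n, so the supremum is attained at n = 1: d_1 = 7/(1 + 5) = 7/6. Hence ||D|| = 7/6.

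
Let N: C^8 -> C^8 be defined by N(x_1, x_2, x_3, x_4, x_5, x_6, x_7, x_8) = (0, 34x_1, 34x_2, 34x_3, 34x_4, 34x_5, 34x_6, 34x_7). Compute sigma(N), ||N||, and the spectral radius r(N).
sigma(N) = {0}; ||N|| = 34; r(N) = 0. (N is nilpotent with N^8 = 0.)

On C^8, N is a strictly lower-triangular matrix with 34 on the subdiagonal and zeros elsewhere, so its characteristic polynomial is lambda^8 and every eigenvalue is 0: sigma(N) = {0}. For the operator norm, N e_i = 34e_{i+1} for i = 1, ..., 7 and N e_8 = 0, so the singular values of N are 34 (with multiplicity 7) and 0; hence ||N|| = 34. The spectral radius r(N) = max|lambda| = 0. Note ||N|| > r(N) — characteristic of non-normal nilpotent operators. Indeed N^8 = 0.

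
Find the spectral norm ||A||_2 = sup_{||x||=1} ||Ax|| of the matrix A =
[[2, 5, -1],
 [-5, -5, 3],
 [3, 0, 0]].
||A||_2 ≈ 9.3973 (= sqrt(largest eigenvalue of A^T A))

||A||_2 = sigma_max(A) = sqrt(lambda_max(A^T A)). Form the symmetric matrix M = A^T A =
[[38, 35, -17],
 [35, 50, -20],
 [-17, -20, 10]].
Its characteristic polynomial (trace, sum of principal 2x2 minors, determinant of M give the coefficients) is
  p(λ) = det(λ I - M) = λ^3 - 98λ^2 + 866λ - 900.
No integer candidate from the rational root theorem (±divisors of 900) is a root, so the roots are irrational. The cubic discriminant is Δ = 2569430240 > 0, so there are three distinct real roots. p(1) = -131 and p(2) = 448 have opposite signs, so a root lies in (1, 2); Newton's method refines it to λ ≈ 1.2003. p(8) = 268 and p(9) = -315 have opposite signs, so a root lies in (8, 9); Newton's method refines it to λ ≈ 8.4908. p(88) = -2132 and p(89) = 4885 have opposite signs, so a root lies in (88, 89); Newton's method refines it to λ ≈ 88.3089. Check (Vieta): the three roots sum to 98, matching tr M = 98.
So the eigenvalues of A^T A are ≈ 1.2003, 8.4908, 88.3089 (all ≥ 0, as they must be for A^T A). The largest is λ_max ≈ 88.3089, hence ||A||_2 = sqrt(λ_max) ≈ 9.3973.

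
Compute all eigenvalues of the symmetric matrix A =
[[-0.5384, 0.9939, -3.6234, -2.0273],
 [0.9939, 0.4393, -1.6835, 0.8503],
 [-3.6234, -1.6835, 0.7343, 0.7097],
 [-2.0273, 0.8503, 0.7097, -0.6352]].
sigma(A) ≈ {-4, -2, 1, 5}

A is real symmetric, so its spectrum consists of real eigenvalues. Expanding the characteristic polynomial of the displayed matrix gives
  det(λ I - A) = p(λ) = λ^4 + (0)λ^3 + (-23)λ^2 + (-18.0015)λ + (40).
Solving p(λ) = 0 yields eigenvalues ≈ -4, -2, 1, 5. (A is shown rounded to 4 decimals, so these recover the underlying integer eigenvalues to within that precision.)
Verification: the trace of A = 0 equals the sum of eigenvalues 0, and det(A) ≈ 40.0010 matches the eigenvalue product 40.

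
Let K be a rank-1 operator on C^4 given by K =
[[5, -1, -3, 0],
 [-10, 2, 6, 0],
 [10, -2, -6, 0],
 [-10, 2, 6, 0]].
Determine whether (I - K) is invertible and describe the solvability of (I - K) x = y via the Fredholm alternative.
(I - K) is singular (det(I - K) = 0, i.e. 1 ∈ sigma(K)). (I - K) x = y is solvable iff y ⊥ ker((I - K)^*) = span{(5, -1, -3, 0)}, i.e. iff 5y_1 - y_2 - 3y_3 = 0. When solvable, the solutions are x = y + c·(1, -2, 2, -2), c arbitrary (ker(I - K) = span{(1, -2, 2, -2)}, dimension 1).

K has rank 1, so it is an outer product K = u v^T: every row of K is a multiple of one row vector. Reading off the entries, u = (1, -2, 2, -2) and v = (5, -1, -3, 0) (row i of K equals u_i·v^T). A rank-one matrix u v^T satisfies K u = u (v·u) and kills the (3)-dimensional subspace v^⊥, so its characteristic polynomial is lambda^3 (lambda - v·u) with v·u = tr K = 1. Hence the eigenvalues of I - K are 1 (multiplicity 3) and 1 - (1) = 0, so det(I - K) = 0. (Direct check: I - K =
[[-4, 1, 3, 0],
 [10, -1, -6, 0],
 [-10, 2, 7, 0],
 [10, -2, -6, 1]]
has determinant 0.) So 1 is an eigenvalue of K and (I - K) is not invertible. The finite-dimensional Fredholm alternative says: either (I - K) is invertible, or ker(I - K) ≠ {0} and then range(I - K) = ker((I - K)^*)^⊥, with dim ker(I - K) = dim ker((I - K)^*). We are in the second case, so we need both kernels. Kernel of I - K: (I - K) u = u - u (v·u) = u - u = 0, so ker(I - K) = span{u} = span{(1, -2, 2, -2)} (it is exactly 1-dimensional because rank(I - K) = 3). Kernel of the adjoint: K is real, so (I - K)^* = I - K^T = I - v u^T, and (I - v u^T) v = v - v (u·v) = 0; hence ker((I - K)^*) = span{v} = span{(5, -1, -3, 0)}. Therefore (I - K) x = y is solvable iff <y, v> = 0, i.e. iff 5y_1 - y_2 - 3y_3 = 0. When this holds, K y = u (v·y) = 0, so (I - K) y = y and x = y is a particular solution; the full solution set is the line x = y + c·u = y + c·(1, -2, 2, -2), c ∈ C.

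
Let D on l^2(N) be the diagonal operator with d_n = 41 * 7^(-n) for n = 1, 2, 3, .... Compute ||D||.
||D|| = 41/7 (attained at n = 1)

For D diagonal, ||D|| = sup_n |d_n|. The sequence d_n = 41 * 7^(-n) is positive and strictly decreasing (ratio 7^(-1) < 1), so the supremum is d_1 = 41/7. Hence ||D|| = 41/7.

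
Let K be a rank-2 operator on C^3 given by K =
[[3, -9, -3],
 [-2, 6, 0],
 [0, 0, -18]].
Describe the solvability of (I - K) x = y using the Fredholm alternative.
(I - K) is invertible (det(I - K) = -152 ≠ 0), so for every y in C^3 the equation (I - K) x = y has a unique solution.

K has rank 2 and factors as K = U V^T = u1 v1^T + u2 v2^T with u1 = (-2, 1, -3), v1 = (-1, 3, 3), u2 = (-1, 1, 3), v2 = (-1, 3, -3) (multiplying out reproduces the displayed K). The nonzero eigenvalues of U V^T coincide with those of the 2 x 2 matrix G = V^T U = [[v1·u1, v1·u2], [v2·u1, v2·u2]] = [[-4, 13], [14, -5]], and by the Sylvester determinant identity det(I_3 - U V^T) = det(I_2 - V^T U) = det([[5, -13], [-14, 6]]) = (5)(6) - (-13)(-14) = -152. (Direct check: I - K =
[[-2, 9, 3],
 [2, -5, 0],
 [0, 0, 19]]
has determinant -152.) The finite-dimensional Fredholm alternative says: either (I - K) is invertible, or ker(I - K) ≠ {0} and then range(I - K) = ker((I - K)^*)^⊥, with dim ker(I - K) = dim ker((I - K)^*). Since det(I - K) ≠ 0, 1 is not an eigenvalue of K and ker(I - K) = {0}, so we are in the first case: for every y there is a unique x = (I - K)^(-1) y. (Explicitly, by the Woodbury identity, (I - U V^T)^(-1) = I + U (I_2 - G)^(-1) V^T.)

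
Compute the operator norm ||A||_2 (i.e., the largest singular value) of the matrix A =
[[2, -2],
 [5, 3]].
||A||_2 = sqrt((42 + sqrt(740))/2) ≈ 5.8823 (= sqrt(largest eigenvalue of A^T A))

||A||_2 = sigma_max(A) = sqrt(lambda_max(A^T A)). Form the symmetric matrix M = A^T A =
[[29, 11],
 [11, 13]].
Its characteristic polynomial (trace, determinant of M give the coefficients) is
  p(λ) = det(λ I - M) = λ^2 - 42λ + 256.
For λ^2 - 42λ + 256 the discriminant is 740. It is nonnegative but not a perfect square, so the roots are real and irrational: λ = (42 ± sqrt(740))/2 ≈ 34.6015, 7.3985.
So the eigenvalues of A^T A are ≈ 7.3985, 34.6015 (all ≥ 0, as they must be for A^T A). The largest is λ_max = (42 + sqrt(740))/2 ≈ 34.6015, hence ||A||_2 = sqrt(λ_max) = sqrt((42 + sqrt(740))/2) ≈ 5.8823.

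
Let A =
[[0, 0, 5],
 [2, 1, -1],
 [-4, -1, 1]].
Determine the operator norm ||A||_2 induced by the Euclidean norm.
||A||_2 ≈ 5.5894 (= sqrt(largest eigenvalue of A^T A))

||A||_2 = sigma_max(A) = sqrt(lambda_max(A^T A)). Form the symmetric matrix M = A^T A =
[[20, 6, -6],
 [6, 2, -2],
 [-6, -2, 27]].
Its characteristic polynomial (trace, sum of principal 2x2 minors, determinant of M give the coefficients) is
  p(λ) = det(λ I - M) = λ^3 - 49λ^2 + 558λ - 100.
No integer candidate from the rational root theorem (±divisors of 100) is a root, so the roots are irrational. The cubic discriminant is Δ = 54506516 > 0, so there are three distinct real roots. p(0) = -100 and p(1) = 410 have opposite signs, so a root lies in (0, 1); Newton's method refines it to λ ≈ 0.1821. p(17) = 138 and p(18) = -100 have opposite signs, so a root lies in (17, 18); Newton's method refines it to λ ≈ 17.5762. p(31) = -100 and p(32) = 348 have opposite signs, so a root lies in (31, 32); Newton's method refines it to λ ≈ 31.2417. Check (Vieta): the three roots sum to 49, matching tr M = 49.
So the eigenvalues of A^T A are ≈ 0.1821, 17.5762, 31.2417 (all ≥ 0, as they must be for A^T A). The largest is λ_max ≈ 31.2417, hence ||A||_2 = sqrt(λ_max) ≈ 5.5894.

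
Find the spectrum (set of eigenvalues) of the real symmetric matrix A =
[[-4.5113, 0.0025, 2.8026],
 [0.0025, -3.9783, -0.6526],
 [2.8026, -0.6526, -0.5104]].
sigma(A) ≈ {-6, -4, 1}

A is real symmetric, so its spectrum consists of real eigenvalues. Expanding the characteristic polynomial of the displayed matrix gives
  det(λ I - A) = p(λ) = λ^3 + (9)λ^2 + (14)λ + (-24).
Solving p(λ) = 0 yields eigenvalues ≈ -6, -4, 1. (A is shown rounded to 4 decimals, so these recover the underlying integer eigenvalues to within that precision.)
Verification: the trace of A = -9 equals the sum of eigenvalues -9, and det(A) ≈ 23.9997 matches the eigenvalue product 24.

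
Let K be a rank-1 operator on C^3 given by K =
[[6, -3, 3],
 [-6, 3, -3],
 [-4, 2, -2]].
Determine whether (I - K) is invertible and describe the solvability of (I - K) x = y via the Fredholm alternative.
(I - K) is invertible (det(I - K) = -6 ≠ 0), so for every y in C^3 the equation (I - K) x = y has a unique solution.

K has rank 1, so it is an outer product K = u v^T: every row of K is a multiple of one row vector. Reading off the entries, u = (-3, 3, 2) and v = (-2, 1, -1) (row i of K equals u_i·v^T). A rank-one matrix u v^T satisfies K u = u (v·u) and kills the (2)-dimensional subspace v^⊥, so its characteristic polynomial is lambda^2 (lambda - v·u) with v·u = tr K = 7. Hence the eigenvalues of I - K are 1 (multiplicity 2) and 1 - (7) = -6, so det(I - K) = -6. (Direct check: I - K =
[[-5, 3, -3],
 [6, -2, 3],
 [4, -2, 3]]
has determinant -6.) The finite-dimensional Fredholm alternative says: either (I - K) is invertible, or ker(I - K) ≠ {0} and then range(I - K) = ker((I - K)^*)^⊥, with dim ker(I - K) = dim ker((I - K)^*). Since det(I - K) ≠ 0, 1 is not an eigenvalue of K and ker(I - K) = {0}, so we are in the first case: for every y there is a unique x = (I - K)^(-1) y. Explicitly, by the Sherman–Morrison formula, (I - u v^T)^(-1) = I + u v^T/(1 - v·u), i.e. (I - K)^(-1) = I + K/(-6).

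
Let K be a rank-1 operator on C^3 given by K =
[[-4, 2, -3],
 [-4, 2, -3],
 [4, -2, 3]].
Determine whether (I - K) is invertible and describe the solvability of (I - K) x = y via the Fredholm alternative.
(I - K) is singular (det(I - K) = 0, i.e. 1 ∈ sigma(K)). (I - K) x = y is solvable iff y ⊥ ker((I - K)^*) = span{(-4, 2, -3)}, i.e. iff -4y_1 + 2y_2 - 3y_3 = 0. When solvable, the solutions are x = y + c·(1, 1, -1), c arbitrary (ker(I - K) = span{(1, 1, -1)}, dimension 1).

K has rank 1, so it is an outer product K = u v^T: every row of K is a multiple of one row vector. Reading off the entries, u = (1, 1, -1) and v = (-4, 2, -3) (row i of K equals u_i·v^T). A rank-one matrix u v^T satisfies K u = u (v·u) and kills the (2)-dimensional subspace v^⊥, so its characteristic polynomial is lambda^2 (lambda - v·u) with v·u = tr K = 1. Hence the eigenvalues of I - K are 1 (multiplicity 2) and 1 - (1) = 0, so det(I - K) = 0. (Direct check: I - K =
[[5, -2, 3],
 [4, -1, 3],
 [-4, 2, -2]]
has determinant 0.) So 1 is an eigenvalue of K and (I - K) is not invertible. The finite-dimensional Fredholm alternative says: either (I - K) is invertible, or ker(I - K) ≠ {0} and then range(I - K) = ker((I - K)^*)^⊥, with dim ker(I - K) = dim ker((I - K)^*). We are in the second case, so we need both kernels. Kernel of I - K: (I - K) u = u - u (v·u) = u - u = 0, so ker(I - K) = span{u} = span{(1, 1, -1)} (it is exactly 1-dimensional because rank(I - K) = 2). Kernel of the adjoint: K is real, so (I - K)^* = I - K^T = I - v u^T, and (I - v u^T) v = v - v (u·v) = 0; hence ker((I - K)^*) = span{v} = span{(-4, 2, -3)}. Therefore (I - K) x = y is solvable iff <y, v> = 0, i.e. iff -4y_1 + 2y_2 - 3y_3 = 0. When this holds, K y = u (v·y) = 0, so (I - K) y = y and x = y is a particular solution; the full solution set is the line x = y + c·u = y + c·(1, 1, -1), c ∈ C.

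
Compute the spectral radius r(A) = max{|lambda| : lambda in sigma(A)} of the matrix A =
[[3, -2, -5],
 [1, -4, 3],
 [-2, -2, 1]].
r(A) ≈ 5.309

The eigenvalues of A are the roots of its characteristic polynomial. With M = A (coefficients from the trace, the sum of principal 2x2 minors, and det A):
  p(λ) = det(λ I - M) = λ^3 - 15λ - 70.
No integer candidate from the rational root theorem (±divisors of 70) is a root, so the roots are irrational. The cubic discriminant is Δ = -118800 < 0, so there is one real root and a complex-conjugate pair. p(5) = -20 and p(6) = 56 have opposite signs, so a root lies in (5, 6); Newton's method refines it to λ ≈ 5.309. Dividing out (λ - (5.309)) leaves approximately λ^2 + 5.309λ + 13.1852. For λ^2 + 5.309λ + 13.1852 the discriminant is -24.5557. It is negative, so the remaining roots are the complex-conjugate pair λ ≈ -2.6545 ± 2.4777i. Their product equals the constant term, so |λ|^2 ≈ 13.1852 and |λ| ≈ 3.6311.
Thus the eigenvalues (to 4 decimals) are 5.309 (modulus 5.309); -2.6545 ± 2.4777i (modulus 3.6311). The spectral radius is the largest modulus: r(A) ≈ 5.309. (Cross-check: r(A) ≤ ||A||_2 ≈ 6.4845; equality holds whenever A is normal, though it can also hold for some non-normal A.)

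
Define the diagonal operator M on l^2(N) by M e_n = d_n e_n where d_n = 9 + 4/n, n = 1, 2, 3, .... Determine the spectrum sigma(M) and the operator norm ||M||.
sigma(M) = {9 + 4/n : n ≥ 1} ∪ {9}; ||M|| = 13

A bounded diagonal operator on l^2 with diagonal entries d_n has spectrum equal to the closure of {d_n : n ≥ 1}: every d_n is an eigenvalue (with eigenvector e_n), so {d_n} ⊂ sigma(M); the spectrum is closed, so its closure is too; and for lambda not in the closure, (M - lambda I) has bounded inverse (the diagonal entries 1/(d_n - lambda) are bounded). For our sequence d_n = 9 + 4/n, n = 1, 2, 3, ...:
  - {d_n} = {9 + 4/n : n ≥ 1}; the only limit point is 9
  - closure = {9 + 4/n : n ≥ 1} ∪ {9}
For the norm: a diagonal operator has ||M|| = sup_n |d_n|. Here d_n = 9 + 4/n is positive and decreasing, so sup_n |d_n| = d_1 = 9 + 4 = 13. So ||M|| = 13.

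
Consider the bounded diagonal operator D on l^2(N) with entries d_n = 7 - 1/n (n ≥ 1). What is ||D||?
||D|| = 7

For a diagonal operator on l^2 with entries d_n, ||D|| = sup_n |d_n|. Here d_1 = 6, d_2 = 13/2, ..., and d_n = 7 - 1/n increases monotonically toward 7. All terms lie in [6, 7), so |d_n| = d_n and the supremum is the limit 7, which is not attained by any individual d_n. Hence ||D|| = 7.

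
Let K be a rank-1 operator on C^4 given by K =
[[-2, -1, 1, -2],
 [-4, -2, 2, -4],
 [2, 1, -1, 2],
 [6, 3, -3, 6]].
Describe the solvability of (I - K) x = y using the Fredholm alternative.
(I - K) is singular (det(I - K) = 0, i.e. 1 ∈ sigma(K)). (I - K) x = y is solvable iff y ⊥ ker((I - K)^*) = span{(-2, -1, 1, -2)}, i.e. iff -2y_1 - y_2 + y_3 - 2y_4 = 0. When solvable, the solutions are x = y + c·(1, 2, -1, -3), c arbitrary (ker(I - K) = span{(1, 2, -1, -3)}, dimension 1).

K has rank 1, so it is an outer product K = u v^T: every row of K is a multiple of one row vector. Reading off the entries, u = (1, 2, -1, -3) and v = (-2, -1, 1, -2) (row i of K equals u_i·v^T). A rank-one matrix u v^T satisfies K u = u (v·u) and kills the (3)-dimensional subspace v^⊥, so its characteristic polynomial is lambda^3 (lambda - v·u) with v·u = tr K = 1. Hence the eigenvalues of I - K are 1 (multiplicity 3) and 1 - (1) = 0, so det(I - K) = 0. (Direct check: I - K =
[[3, 1, -1, 2],
 [4, 3, -2, 4],
 [-2, -1, 2, -2],
 [-6, -3, 3, -5]]
has determinant 0.) So 1 is an eigenvalue of K and (I - K) is not invertible. The finite-dimensional Fredholm alternative says: either (I - K) is invertible, or ker(I - K) ≠ {0} and then range(I - K) = ker((I - K)^*)^⊥, with dim ker(I - K) = dim ker((I - K)^*). We are in the second case, so we need both kernels. Kernel of I - K: (I - K) u = u - u (v·u) = u - u = 0, so ker(I - K) = span{u} = span{(1, 2, -1, -3)} (it is exactly 1-dimensional because rank(I - K) = 3). Kernel of the adjoint: K is real, so (I - K)^* = I - K^T = I - v u^T, and (I - v u^T) v = v - v (u·v) = 0; hence ker((I - K)^*) = span{v} = span{(-2, -1, 1, -2)}. Therefore (I - K) x = y is solvable iff <y, v> = 0, i.e. iff -2y_1 - y_2 + y_3 - 2y_4 = 0. When this holds, K y = u (v·y) = 0, so (I - K) y = y and x = y is a particular solution; the full solution set is the line x = y + c·u = y + c·(1, 2, -1, -3), c ∈ C.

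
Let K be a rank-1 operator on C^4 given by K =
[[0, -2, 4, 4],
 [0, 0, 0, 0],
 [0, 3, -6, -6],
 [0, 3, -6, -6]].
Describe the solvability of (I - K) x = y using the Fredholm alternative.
(I - K) is invertible (det(I - K) = 13 ≠ 0), so for every y in C^4 the equation (I - K) x = y has a unique solution.

K has rank 1, so it is an outer product K = u v^T: every row of K is a multiple of one row vector. Reading off the entries, u = (-2, 0, 3, 3) and v = (0, 1, -2, -2) (row i of K equals u_i·v^T). A rank-one matrix u v^T satisfies K u = u (v·u) and kills the (3)-dimensional subspace v^⊥, so its characteristic polynomial is lambda^3 (lambda - v·u) with v·u = tr K = -12. Hence the eigenvalues of I - K are 1 (multiplicity 3) and 1 - (-12) = 13, so det(I - K) = 13. (Direct check: I - K =
[[1, 2, -4, -4],
 [0, 1, 0, 0],
 [0, -3, 7, 6],
 [0, -3, 6, 7]]
has determinant 13.) The finite-dimensional Fredholm alternative says: either (I - K) is invertible, or ker(I - K) ≠ {0} and then range(I - K) = ker((I - K)^*)^⊥, with dim ker(I - K) = dim ker((I - K)^*). Since det(I - K) ≠ 0, 1 is not an eigenvalue of K and ker(I - K) = {0}, so we are in the first case: for every y there is a unique x = (I - K)^(-1) y. Explicitly, by the Sherman–Morrison formula, (I - u v^T)^(-1) = I + u v^T/(1 - v·u), i.e. (I - K)^(-1) = I + K/(13).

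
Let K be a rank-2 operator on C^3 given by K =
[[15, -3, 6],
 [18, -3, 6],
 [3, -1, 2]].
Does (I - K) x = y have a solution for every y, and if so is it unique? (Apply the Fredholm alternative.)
(I - K) is invertible (det(I - K) = 8 ≠ 0), so for every y in C^3 the equation (I - K) x = y has a unique solution.

K has rank 2 and factors as K = U V^T = u1 v1^T + u2 v2^T with u1 = (2, 3, 0), v1 = (3, 0, 0), u2 = (-3, -3, -1), v2 = (-3, 1, -2) (multiplying out reproduces the displayed K). The nonzero eigenvalues of U V^T coincide with those of the 2 x 2 matrix G = V^T U = [[v1·u1, v1·u2], [v2·u1, v2·u2]] = [[6, -9], [-3, 8]], and by the Sylvester determinant identity det(I_3 - U V^T) = det(I_2 - V^T U) = det([[-5, 9], [3, -7]]) = (-5)(-7) - (9)(3) = 8. (Direct check: I - K =
[[-14, 3, -6],
 [-18, 4, -6],
 [-3, 1, -1]]
has determinant 8.) The finite-dimensional Fredholm alternative says: either (I - K) is invertible, or ker(I - K) ≠ {0} and then range(I - K) = ker((I - K)^*)^⊥, with dim ker(I - K) = dim ker((I - K)^*). Since det(I - K) ≠ 0, 1 is not an eigenvalue of K and ker(I - K) = {0}, so we are in the first case: for every y there is a unique x = (I - K)^(-1) y. (Explicitly, by the Woodbury identity, (I - U V^T)^(-1) = I + U (I_2 - G)^(-1) V^T.)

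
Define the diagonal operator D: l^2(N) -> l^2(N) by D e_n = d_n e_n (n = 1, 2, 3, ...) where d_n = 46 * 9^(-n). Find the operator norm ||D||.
||D|| = 46/9 (attained at n = 1)

For D diagonal, ||D|| = sup_n |d_n|. The sequence d_n = 46 * 9^(-n) is positive and strictly decreasing (ratio 9^(-1) < 1), so the supremum is d_1 = 46/9. Hence ||D|| = 46/9.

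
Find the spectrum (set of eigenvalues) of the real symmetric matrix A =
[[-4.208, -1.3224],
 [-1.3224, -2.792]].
sigma(A) ≈ {-5, -2}

A is real symmetric, so its spectrum consists of real eigenvalues. Expanding the characteristic polynomial of the displayed matrix gives
  det(λ I - A) = p(λ) = λ^2 + (7)λ + (10).
Solving p(λ) = 0 yields eigenvalues ≈ -5, -2. (A is shown rounded to 4 decimals, so these recover the underlying integer eigenvalues to within that precision.)
Verification: the trace of A = -7 equals the sum of eigenvalues -7, and det(A) ≈ 10.0000 matches the eigenvalue product 10.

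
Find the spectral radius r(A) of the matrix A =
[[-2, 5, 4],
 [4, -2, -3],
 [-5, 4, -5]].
r(A) ≈ 7.9862

The eigenvalues of A are the roots of its characteristic polynomial. With M = A (coefficients from the trace, the sum of principal 2x2 minors, and det A):
  p(λ) = det(λ I - M) = λ^3 + 9λ^2 + 36λ - 155.
No integer candidate from the rational root theorem (±divisors of 155) is a root, so the roots are irrational. The cubic discriminant is Δ = -1182303 < 0, so there is one real root and a complex-conjugate pair. p(2) = -39 and p(3) = 61 have opposite signs, so a root lies in (2, 3); Newton's method refines it to λ ≈ 2.4303. Dividing out (λ - (2.4303)) leaves approximately λ^2 + 11.4303λ + 63.7787. For λ^2 + 11.4303λ + 63.7787 the discriminant is -124.4637. It is negative, so the remaining roots are the complex-conjugate pair λ ≈ -5.7151 ± 5.5782i. Their product equals the constant term, so |λ|^2 ≈ 63.7787 and |λ| ≈ 7.9862.
Thus the eigenvalues (to 4 decimals) are 2.4303 (modulus 2.4303); -5.7151 ± 5.5782i (modulus 7.9862). The spectral radius is the largest modulus: r(A) ≈ 7.9862. (Cross-check: r(A) ≤ ||A||_2 ≈ 9.1113; equality holds whenever A is normal, though it can also hold for some non-normal A.)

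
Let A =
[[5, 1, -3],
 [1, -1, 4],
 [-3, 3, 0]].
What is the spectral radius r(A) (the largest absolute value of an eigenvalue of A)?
r(A) ≈ 6.4548

The eigenvalues of A are the roots of its characteristic polynomial. With M = A (coefficients from the trace, the sum of principal 2x2 minors, and det A):
  p(λ) = det(λ I - M) = λ^3 - 4λ^2 - 27λ + 72.
No integer candidate from the rational root theorem (±divisors of 72) is a root, so the roots are irrational. The cubic discriminant is Δ = 108828 > 0, so there are three distinct real roots. p(-5) = -18 and p(-4) = 52 have opposite signs, so a root lies in (-5, -4); Newton's method refines it to λ ≈ -4.7856. p(2) = 10 and p(3) = -18 have opposite signs, so a root lies in (2, 3); Newton's method refines it to λ ≈ 2.3308. p(6) = -18 and p(7) = 30 have opposite signs, so a root lies in (6, 7); Newton's method refines it to λ ≈ 6.4548. Check (Vieta): the three roots sum to 4, matching tr M = 4.
Thus the eigenvalues (to 4 decimals) are -4.7856 (modulus 4.7856); 2.3308 (modulus 2.3308); 6.4548 (modulus 6.4548). The spectral radius is the largest modulus: r(A) ≈ 6.4548. (Cross-check: r(A) ≤ ||A||_2 ≈ 6.4876; equality holds whenever A is normal, though it can also hold for some non-normal A.)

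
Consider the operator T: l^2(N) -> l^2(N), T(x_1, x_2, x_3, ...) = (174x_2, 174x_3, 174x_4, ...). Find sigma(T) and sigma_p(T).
sigma(T) = closed disk {z in C : |z| ≤ 174}; sigma_p(T) = open disk {z in C : |z| < 174}

Note T = 174·V where V is the unit left shift (V x)_k = x_{k+1}; so sigma(T) = 174·sigma(V) and ||T|| = 174||V||. ||T x||^2 = 30276sum_{k≥2} |x_k|^2 ≤ 30276||x||^2, with equality on {x : x_1 = 0}, so ||T|| = 174. For any lambda with |lambda| < 174, set r = lambda/174 (|r| < 1); the vector x = (1, r, r^2, ...) is in l^2 and satisfies T x = 174(r, r^2, ...) = lambda x, so lambda is an eigenvalue. On the boundary |lambda| = 174 the geometric series diverges, so no l^2 eigenvector exists, but these lambda lie in the approximate point spectrum. Hence sigma(T) is the closed disk of radius 174 and sigma_p(T) is the open disk.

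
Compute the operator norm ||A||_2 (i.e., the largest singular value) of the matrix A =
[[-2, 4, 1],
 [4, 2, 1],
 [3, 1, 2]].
||A||_2 ≈ 5.8245 (= sqrt(largest eigenvalue of A^T A))

||A||_2 = sigma_max(A) = sqrt(lambda_max(A^T A)). Form the symmetric matrix M = A^T A =
[[29, 3, 8],
 [3, 21, 8],
 [8, 8, 6]].
Its characteristic polynomial (trace, sum of principal 2x2 minors, determinant of M give the coefficients) is
  p(λ) = det(λ I - M) = λ^3 - 56λ^2 + 772λ - 784.
No integer candidate from the rational root theorem (±divisors of 784) is a root, so the roots are irrational. The cubic discriminant is Δ = 71369728 > 0, so there are three distinct real roots. p(1) = -67 and p(2) = 544 have opposite signs, so a root lies in (1, 2); Newton's method refines it to λ ≈ 1.1019. p(20) = 256 and p(21) = -7 have opposite signs, so a root lies in (20, 21); Newton's method refines it to λ ≈ 20.9728. p(33) = -355 and p(34) = 32 have opposite signs, so a root lies in (33, 34); Newton's method refines it to λ ≈ 33.9253. Check (Vieta): the three roots sum to 56, matching tr M = 56.
So the eigenvalues of A^T A are ≈ 1.1019, 20.9728, 33.9253 (all ≥ 0, as they must be for A^T A). The largest is λ_max ≈ 33.9253, hence ||A||_2 = sqrt(λ_max) ≈ 5.8245.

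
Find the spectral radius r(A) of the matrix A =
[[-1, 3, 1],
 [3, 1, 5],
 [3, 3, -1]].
r(A) ≈ 5.9114

The eigenvalues of A are the roots of its characteristic polynomial. With M = A (coefficients from the trace, the sum of principal 2x2 minors, and det A):
  p(λ) = det(λ I - M) = λ^3 + λ^2 - 28λ - 76.
No integer candidate from the rational root theorem (±divisors of 76) is a root, so the roots are irrational. The cubic discriminant is Δ = -28752 < 0, so there is one real root and a complex-conjugate pair. p(5) = -66 and p(6) = 8 have opposite signs, so a root lies in (5, 6); Newton's method refines it to λ ≈ 5.9114. Dividing out (λ - (5.9114)) leaves approximately λ^2 + 6.9114λ + 12.8564. For λ^2 + 6.9114λ + 12.8564 the discriminant is -3.6579. It is negative, so the remaining roots are the complex-conjugate pair λ ≈ -3.4557 ± 0.9563i. Their product equals the constant term, so |λ|^2 ≈ 12.8564 and |λ| ≈ 3.5856.
Thus the eigenvalues (to 4 decimals) are 5.9114 (modulus 5.9114); -3.4557 ± 0.9563i (modulus 3.5856). The spectral radius is the largest modulus: r(A) ≈ 5.9114. (Cross-check: r(A) ≤ ||A||_2 ≈ 6.2549; equality holds whenever A is normal, though it can also hold for some non-normal A.)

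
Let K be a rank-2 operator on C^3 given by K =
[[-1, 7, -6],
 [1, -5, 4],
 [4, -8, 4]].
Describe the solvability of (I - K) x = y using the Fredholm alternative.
(I - K) is invertible (det(I - K) = 33 ≠ 0), so for every y in C^3 the equation (I - K) x = y has a unique solution.

K has rank 2 and factors as K = U V^T = u1 v1^T + u2 v2^T with u1 = (-2, 1, -2), v1 = (-1, 1, 0), u2 = (3, -2, -2), v2 = (-1, 3, -2) (multiplying out reproduces the displayed K). The nonzero eigenvalues of U V^T coincide with those of the 2 x 2 matrix G = V^T U = [[v1·u1, v1·u2], [v2·u1, v2·u2]] = [[3, -5], [9, -5]], and by the Sylvester determinant identity det(I_3 - U V^T) = det(I_2 - V^T U) = det([[-2, 5], [-9, 6]]) = (-2)(6) - (5)(-9) = 33. (Direct check: I - K =
[[2, -7, 6],
 [-1, 6, -4],
 [-4, 8, -3]]
has determinant 33.) The finite-dimensional Fredholm alternative says: either (I - K) is invertible, or ker(I - K) ≠ {0} and then range(I - K) = ker((I - K)^*)^⊥, with dim ker(I - K) = dim ker((I - K)^*). Since det(I - K) ≠ 0, 1 is not an eigenvalue of K and ker(I - K) = {0}, so we are in the first case: for every y there is a unique x = (I - K)^(-1) y. (Explicitly, by the Woodbury identity, (I - U V^T)^(-1) = I + U (I_2 - G)^(-1) V^T.)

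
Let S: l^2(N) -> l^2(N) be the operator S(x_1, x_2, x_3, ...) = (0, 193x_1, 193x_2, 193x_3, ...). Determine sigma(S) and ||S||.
sigma(S) = closed disk {z in C : |z| ≤ 193}; ||S|| = 193

Note S = 193·U where U is the unit right shift (U x)_k = x_{k-1} (with x_0 := 0); so ||S|| = 193||U|| and sigma(S) = 193·sigma(U). ||S x||^2 = sum_{k≥1} |193x_k|^2 = 37249||x||^2, so ||S|| = 193 and sigma(S) ⊂ {|z| ≤ 193}. For any |lambda| < 193, the equation (S - lambda I) x = 0 forces x_1 = 0, then 193x_k = lambda x_{k+1} ⇒ x = 0, so S has no eigenvalues. But (S - lambda I) is not surjective for |lambda| < 193: solving (S - lambda I) x = e_1 would require x_n proportional to (lambda/193)^(-n), which is not in l^2. So every |lambda| < 193 lies in the residual spectrum. The boundary |lambda| = 193 is in the approximate point spectrum (the spectrum is closed). Hence sigma(S) is the closed disk of radius 193.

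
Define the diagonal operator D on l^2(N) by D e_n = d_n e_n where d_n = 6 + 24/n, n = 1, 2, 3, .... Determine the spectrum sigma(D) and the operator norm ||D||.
sigma(D) = {6 + 24/n : n ≥ 1} ∪ {6}; ||D|| = 30

A bounded diagonal operator on l^2 with diagonal entries d_n has spectrum equal to the closure of {d_n : n ≥ 1}: every d_n is an eigenvalue (with eigenvector e_n), so {d_n} ⊂ sigma(D); the spectrum is closed, so its closure is too; and for lambda not in the closure, (D - lambda I) has bounded inverse (the diagonal entries 1/(d_n - lambda) are bounded). For our sequence d_n = 6 + 24/n, n = 1, 2, 3, ...:
  - {d_n} = {6 + 24/n : n ≥ 1}; the only limit point is 6
  - closure = {6 + 24/n : n ≥ 1} ∪ {6}
For the norm: a diagonal operator has ||D|| = sup_n |d_n|. Here d_n = 6 + 24/n is positive and decreasing, so sup_n |d_n| = d_1 = 6 + 24 = 30. So ||D|| = 30.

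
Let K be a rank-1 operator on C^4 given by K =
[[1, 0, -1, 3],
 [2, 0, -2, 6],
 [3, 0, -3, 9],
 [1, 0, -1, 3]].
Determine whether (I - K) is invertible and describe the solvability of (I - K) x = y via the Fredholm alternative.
(I - K) is singular (det(I - K) = 0, i.e. 1 ∈ sigma(K)). (I - K) x = y is solvable iff y ⊥ ker((I - K)^*) = span{(1, 0, -1, 3)}, i.e. iff y_1 - y_3 + 3y_4 = 0. When solvable, the solutions are x = y + c·(1, 2, 3, 1), c arbitrary (ker(I - K) = span{(1, 2, 3, 1)}, dimension 1).

K has rank 1, so it is an outer product K = u v^T: every row of K is a multiple of one row vector. Reading off the entries, u = (1, 2, 3, 1) and v = (1, 0, -1, 3) (row i of K equals u_i·v^T). A rank-one matrix u v^T satisfies K u = u (v·u) and kills the (3)-dimensional subspace v^⊥, so its characteristic polynomial is lambda^3 (lambda - v·u) with v·u = tr K = 1. Hence the eigenvalues of I - K are 1 (multiplicity 3) and 1 - (1) = 0, so det(I - K) = 0. (Direct check: I - K =
[[0, 0, 1, -3],
 [-2, 1, 2, -6],
 [-3, 0, 4, -9],
 [-1, 0, 1, -2]]
has determinant 0.) So 1 is an eigenvalue of K and (I - K) is not invertible. The finite-dimensional Fredholm alternative says: either (I - K) is invertible, or ker(I - K) ≠ {0} and then range(I - K) = ker((I - K)^*)^⊥, with dim ker(I - K) = dim ker((I - K)^*). We are in the second case, so we need both kernels. Kernel of I - K: (I - K) u = u - u (v·u) = u - u = 0, so ker(I - K) = span{u} = span{(1, 2, 3, 1)} (it is exactly 1-dimensional because rank(I - K) = 3). Kernel of the adjoint: K is real, so (I - K)^* = I - K^T = I - v u^T, and (I - v u^T) v = v - v (u·v) = 0; hence ker((I - K)^*) = span{v} = span{(1, 0, -1, 3)}. Therefore (I - K) x = y is solvable iff <y, v> = 0, i.e. iff y_1 - y_3 + 3y_4 = 0. When this holds, K y = u (v·y) = 0, so (I - K) y = y and x = y is a particular solution; the full solution set is the line x = y + c·u = y + c·(1, 2, 3, 1), c ∈ C.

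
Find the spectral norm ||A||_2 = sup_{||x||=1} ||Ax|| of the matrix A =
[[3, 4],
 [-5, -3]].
||A||_2 = sqrt((59 + sqrt(2997))/2) ≈ 7.5414 (= sqrt(largest eigenvalue of A^T A))

||A||_2 = sigma_max(A) = sqrt(lambda_max(A^T A)). Form the symmetric matrix M = A^T A =
[[34, 27],
 [27, 25]].
Its characteristic polynomial (trace, determinant of M give the coefficients) is
  p(λ) = det(λ I - M) = λ^2 - 59λ + 121.
For λ^2 - 59λ + 121 the discriminant is 2997. It is nonnegative but not a perfect square, so the roots are real and irrational: λ = (59 ± sqrt(2997))/2 ≈ 56.8724, 2.1276.
So the eigenvalues of A^T A are ≈ 2.1276, 56.8724 (all ≥ 0, as they must be for A^T A). The largest is λ_max = (59 + sqrt(2997))/2 ≈ 56.8724, hence ||A||_2 = sqrt(λ_max) = sqrt((59 + sqrt(2997))/2) ≈ 7.5414.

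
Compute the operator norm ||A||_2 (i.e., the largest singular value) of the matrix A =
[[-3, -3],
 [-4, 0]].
||A||_2 = sqrt((34 + sqrt(580))/2) ≈ 5.389 (= sqrt(largest eigenvalue of A^T A))

||A||_2 = sigma_max(A) = sqrt(lambda_max(A^T A)). Form the symmetric matrix M = A^T A =
[[25, 9],
 [9, 9]].
Its characteristic polynomial (trace, determinant of M give the coefficients) is
  p(λ) = det(λ I - M) = λ^2 - 34λ + 144.
For λ^2 - 34λ + 144 the discriminant is 580. It is nonnegative but not a perfect square, so the roots are real and irrational: λ = (34 ± sqrt(580))/2 ≈ 29.0416, 4.9584.
So the eigenvalues of A^T A are ≈ 4.9584, 29.0416 (all ≥ 0, as they must be for A^T A). The largest is λ_max = (34 + sqrt(580))/2 ≈ 29.0416, hence ||A||_2 = sqrt(λ_max) = sqrt((34 + sqrt(580))/2) ≈ 5.389.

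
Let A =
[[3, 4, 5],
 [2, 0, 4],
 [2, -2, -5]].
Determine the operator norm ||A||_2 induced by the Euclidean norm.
||A||_2 ≈ 9.1782 (= sqrt(largest eigenvalue of A^T A))

||A||_2 = sigma_max(A) = sqrt(lambda_max(A^T A)). Form the symmetric matrix M = A^T A =
[[17, 8, 13],
 [8, 20, 30],
 [13, 30, 66]].
Its characteristic polynomial (trace, sum of principal 2x2 minors, determinant of M give the coefficients) is
  p(λ) = det(λ I - M) = λ^3 - 103λ^2 + 1649λ - 5776.
No integer candidate from the rational root theorem (±divisors of 5776) is a root, so the roots are irrational. The cubic discriminant is Δ = 2423663149 > 0, so there are three distinct real roots. p(4) = -764 and p(5) = 19 have opposite signs, so a root lies in (4, 5); Newton's method refines it to λ ≈ 4.9727. p(13) = 451 and p(14) = -134 have opposite signs, so a root lies in (13, 14); Newton's method refines it to λ ≈ 13.7887. p(84) = -1324 and p(85) = 4339 have opposite signs, so a root lies in (84, 85); Newton's method refines it to λ ≈ 84.2386. Check (Vieta): the three roots sum to 103, matching tr M = 103.
So the eigenvalues of A^T A are ≈ 4.9727, 13.7887, 84.2386 (all ≥ 0, as they must be for A^T A). The largest is λ_max ≈ 84.2386, hence ||A||_2 = sqrt(λ_max) ≈ 9.1782.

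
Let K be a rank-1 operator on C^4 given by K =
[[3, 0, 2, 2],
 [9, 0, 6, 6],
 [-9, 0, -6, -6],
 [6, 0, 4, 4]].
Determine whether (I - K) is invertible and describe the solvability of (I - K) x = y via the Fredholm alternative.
(I - K) is singular (det(I - K) = 0, i.e. 1 ∈ sigma(K)). (I - K) x = y is solvable iff y ⊥ ker((I - K)^*) = span{(3, 0, 2, 2)}, i.e. iff 3y_1 + 2y_3 + 2y_4 = 0. When solvable, the solutions are x = y + c·(1, 3, -3, 2), c arbitrary (ker(I - K) = span{(1, 3, -3, 2)}, dimension 1).

K has rank 1, so it is an outer product K = u v^T: every row of K is a multiple of one row vector. Reading off the entries, u = (1, 3, -3, 2) and v = (3, 0, 2, 2) (row i of K equals u_i·v^T). A rank-one matrix u v^T satisfies K u = u (v·u) and kills the (3)-dimensional subspace v^⊥, so its characteristic polynomial is lambda^3 (lambda - v·u) with v·u = tr K = 1. Hence the eigenvalues of I - K are 1 (multiplicity 3) and 1 - (1) = 0, so det(I - K) = 0. (Direct check: I - K =
[[-2, 0, -2, -2],
 [-9, 1, -6, -6],
 [9, 0, 7, 6],
 [-6, 0, -4, -3]]
has determinant 0.) So 1 is an eigenvalue of K and (I - K) is not invertible. The finite-dimensional Fredholm alternative says: either (I - K) is invertible, or ker(I - K) ≠ {0} and then range(I - K) = ker((I - K)^*)^⊥, with dim ker(I - K) = dim ker((I - K)^*). We are in the second case, so we need both kernels. Kernel of I - K: (I - K) u = u - u (v·u) = u - u = 0, so ker(I - K) = span{u} = span{(1, 3, -3, 2)} (it is exactly 1-dimensional because rank(I - K) = 3). Kernel of the adjoint: K is real, so (I - K)^* = I - K^T = I - v u^T, and (I - v u^T) v = v - v (u·v) = 0; hence ker((I - K)^*) = span{v} = span{(3, 0, 2, 2)}. Therefore (I - K) x = y is solvable iff <y, v> = 0, i.e. iff 3y_1 + 2y_3 + 2y_4 = 0. When this holds, K y = u (v·y) = 0, so (I - K) y = y and x = y is a particular solution; the full solution set is the line x = y + c·u = y + c·(1, 3, -3, 2), c ∈ C.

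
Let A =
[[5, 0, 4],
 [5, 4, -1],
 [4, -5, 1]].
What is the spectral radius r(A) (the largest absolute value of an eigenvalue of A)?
r(A) ≈ 7.1792

The eigenvalues of A are the roots of its characteristic polynomial. With M = A (coefficients from the trace, the sum of principal 2x2 minors, and det A):
  p(λ) = det(λ I - M) = λ^3 - 10λ^2 + 8λ + 169.
No integer candidate from the rational root theorem (±divisors of 169) is a root, so the roots are irrational. The cubic discriminant is Δ = -334155 < 0, so there is one real root and a complex-conjugate pair. p(-4) = -87 and p(-3) = 28 have opposite signs, so a root lies in (-4, -3); Newton's method refines it to λ ≈ -3.2789. Dividing out (λ - (-3.2789)) leaves approximately λ^2 - 13.2789λ + 51.5409. For λ^2 - 13.2789λ + 51.5409 the discriminant is -29.8334. It is negative, so the remaining roots are the complex-conjugate pair λ ≈ 6.6395 ± 2.731i. Their product equals the constant term, so |λ|^2 ≈ 51.5409 and |λ| ≈ 7.1792.
Thus the eigenvalues (to 4 decimals) are -3.2789 (modulus 3.2789); 6.6395 ± 2.731i (modulus 7.1792). The spectral radius is the largest modulus: r(A) ≈ 7.1792. (Cross-check: r(A) ≤ ||A||_2 ≈ 8.5379; equality holds whenever A is normal, though it can also hold for some non-normal A.)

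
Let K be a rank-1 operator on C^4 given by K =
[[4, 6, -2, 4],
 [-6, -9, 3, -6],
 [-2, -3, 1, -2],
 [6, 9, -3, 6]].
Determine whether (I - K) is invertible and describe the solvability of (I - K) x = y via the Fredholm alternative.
(I - K) is invertible (det(I - K) = -1 ≠ 0), so for every y in C^4 the equation (I - K) x = y has a unique solution.

K has rank 1, so it is an outer product K = u v^T: every row of K is a multiple of one row vector. Reading off the entries, u = (2, -3, -1, 3) and v = (2, 3, -1, 2) (row i of K equals u_i·v^T). A rank-one matrix u v^T satisfies K u = u (v·u) and kills the (3)-dimensional subspace v^⊥, so its characteristic polynomial is lambda^3 (lambda - v·u) with v·u = tr K = 2. Hence the eigenvalues of I - K are 1 (multiplicity 3) and 1 - (2) = -1, so det(I - K) = -1. (Direct check: I - K =
[[-3, -6, 2, -4],
 [6, 10, -3, 6],
 [2, 3, 0, 2],
 [-6, -9, 3, -5]]
has determinant -1.) The finite-dimensional Fredholm alternative says: either (I - K) is invertible, or ker(I - K) ≠ {0} and then range(I - K) = ker((I - K)^*)^⊥, with dim ker(I - K) = dim ker((I - K)^*). Since det(I - K) ≠ 0, 1 is not an eigenvalue of K and ker(I - K) = {0}, so we are in the first case: for every y there is a unique x = (I - K)^(-1) y. Explicitly, by the Sherman–Morrison formula, (I - u v^T)^(-1) = I + u v^T/(1 - v·u), i.e. (I - K)^(-1) = I - K.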